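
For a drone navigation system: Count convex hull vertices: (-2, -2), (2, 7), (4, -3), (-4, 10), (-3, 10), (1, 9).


Convex hull vertices (CCW): (-4, 10), (-2, -2), (4, -3), (2, 7), (1, 9), (-3, 10)
Count = 6

6


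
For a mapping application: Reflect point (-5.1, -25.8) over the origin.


Reflection over origin: (x,y) -> (-x,-y)
(-5.1, -25.8) -> (5.1, 25.8)

(5.1, 25.8)


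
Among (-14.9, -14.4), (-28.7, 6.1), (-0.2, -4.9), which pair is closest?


d(P0,P1) = 24.7121, d(P0,P2) = 17.5026, d(P1,P2) = 30.5491
Closest: P0 and P2

Closest pair: (-14.9, -14.4) and (-0.2, -4.9), distance = 17.5026


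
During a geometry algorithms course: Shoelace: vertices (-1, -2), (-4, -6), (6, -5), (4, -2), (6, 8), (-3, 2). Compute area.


Shoelace sum: ((-1)*(-6) - (-4)*(-2)) + ((-4)*(-5) - 6*(-6)) + (6*(-2) - 4*(-5)) + (4*8 - 6*(-2)) + (6*2 - (-3)*8) + ((-3)*(-2) - (-1)*2)
= 150
Area = |150|/2 = 75

75


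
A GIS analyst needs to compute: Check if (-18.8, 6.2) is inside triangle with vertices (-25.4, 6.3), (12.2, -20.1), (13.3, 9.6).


Cross products: AB x AP = 170.48, BC x BP = 949.63, CA x CP = 25.65
All same sign? yes

Yes, inside


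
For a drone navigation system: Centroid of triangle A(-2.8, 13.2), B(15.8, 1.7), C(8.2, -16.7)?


Centroid = ((x_A+x_B+x_C)/3, (y_A+y_B+y_C)/3)
= (((-2.8)+15.8+8.2)/3, (13.2+1.7+(-16.7))/3)
= (7.0667, -0.6)

(7.0667, -0.6)


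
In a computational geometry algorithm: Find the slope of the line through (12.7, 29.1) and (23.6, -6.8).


slope = (y2-y1)/(x2-x1) = ((-6.8)-29.1)/(23.6-12.7) = (-35.9)/10.9 = -3.2936

-3.2936


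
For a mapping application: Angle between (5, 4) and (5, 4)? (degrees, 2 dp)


u.v = 41, |u| = sqrt(41) = 6.4031, |v| = sqrt(41) = 6.4031
cos(theta) = u.v/(|u||v|) = 41/sqrt(1681) = 1
theta = acos(1) = 0 degrees

0 degrees


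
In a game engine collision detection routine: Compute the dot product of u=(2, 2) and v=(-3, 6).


u . v = u_x*v_x + u_y*v_y = 2*(-3) + 2*6
= (-6) + 12 = 6

6


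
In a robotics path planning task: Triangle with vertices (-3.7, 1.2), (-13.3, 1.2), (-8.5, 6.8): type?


Side lengths squared: AB^2=92.16, BC^2=54.4, CA^2=54.4
Sorted: [54.4, 54.4, 92.16]
By sides: Isosceles, By angles: Acute

Isosceles, Acute


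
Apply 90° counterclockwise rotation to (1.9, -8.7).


90° CCW: (x,y) -> (-y, x)
(1.9,-8.7) -> (8.7, 1.9)

(8.7, 1.9)


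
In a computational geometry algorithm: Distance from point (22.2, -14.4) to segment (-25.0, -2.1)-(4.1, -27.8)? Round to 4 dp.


Project P onto AB: t = 1 (clamped to [0,1])
Closest point on segment: (4.1, -27.8)
Distance: 22.5204

22.5204


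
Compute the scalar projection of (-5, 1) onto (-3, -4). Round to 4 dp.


u.v = 11, |v| = sqrt(25) = 5
Scalar projection = u.v / |v| = 11 / sqrt(25) = 2.2

2.2


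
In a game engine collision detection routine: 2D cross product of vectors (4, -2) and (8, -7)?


u x v = u_x*v_y - u_y*v_x = 4*(-7) - (-2)*8
= (-28) - (-16) = -12

-12


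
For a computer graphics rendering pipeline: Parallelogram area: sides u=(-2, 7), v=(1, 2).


|u x v| = |(-2)*2 - 7*1|
= |(-4) - 7| = 11

11


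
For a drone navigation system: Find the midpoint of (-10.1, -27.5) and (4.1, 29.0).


M = (((-10.1)+4.1)/2, ((-27.5)+29)/2)
= (-3, 0.75)

(-3, 0.75)


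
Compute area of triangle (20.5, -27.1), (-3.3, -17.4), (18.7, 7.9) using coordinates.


Area = |x_A(y_B-y_C) + x_B(y_C-y_A) + x_C(y_A-y_B)|/2
= |(-518.65) + (-115.5) + (-181.39)|/2
= 815.54/2 = 407.77

407.77


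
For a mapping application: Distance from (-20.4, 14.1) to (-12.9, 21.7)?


dx=7.5, dy=7.6
d^2 = 7.5^2 + 7.6^2 = 114.01
d = sqrt(114.01) = 10.6775

10.6775


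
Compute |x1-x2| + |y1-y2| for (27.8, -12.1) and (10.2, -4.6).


|27.8-10.2| + |(-12.1)-(-4.6)| = 17.6 + 7.5 = 25.1

25.1


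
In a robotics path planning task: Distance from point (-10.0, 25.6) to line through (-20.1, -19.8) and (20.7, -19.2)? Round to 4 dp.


|cross product| = 1846.26
|line direction| = sqrt(1665) = 40.8044
Distance = 1846.26/sqrt(1665) = 45.2466

45.2466


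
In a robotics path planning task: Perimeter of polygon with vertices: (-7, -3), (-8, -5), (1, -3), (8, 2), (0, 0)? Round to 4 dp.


Sides: (-7, -3)->(-8, -5): sqrt(5) = 2.236068, (-8, -5)->(1, -3): sqrt(85) = 9.219544, (1, -3)->(8, 2): sqrt(74) = 8.602325, (8, 2)->(0, 0): sqrt(68) = 8.246211, (0, 0)->(-7, -3): sqrt(58) = 7.615773
Sum = 35.919921
Perimeter = 35.9199

35.9199


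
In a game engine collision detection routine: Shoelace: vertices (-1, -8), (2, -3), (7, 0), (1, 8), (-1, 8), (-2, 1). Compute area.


Shoelace sum: ((-1)*(-3) - 2*(-8)) + (2*0 - 7*(-3)) + (7*8 - 1*0) + (1*8 - (-1)*8) + ((-1)*1 - (-2)*8) + ((-2)*(-8) - (-1)*1)
= 144
Area = |144|/2 = 72

72


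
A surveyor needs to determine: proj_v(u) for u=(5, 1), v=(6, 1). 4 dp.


u.v = 31, |v| = sqrt(37) = 6.0828
Scalar projection = u.v / |v| = 31 / sqrt(37) = 5.0964

5.0964


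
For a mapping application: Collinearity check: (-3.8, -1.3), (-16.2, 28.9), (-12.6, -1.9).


Cross product: ((-16.2)-(-3.8))*((-1.9)-(-1.3)) - (28.9-(-1.3))*((-12.6)-(-3.8))
= 273.2

No, not collinear


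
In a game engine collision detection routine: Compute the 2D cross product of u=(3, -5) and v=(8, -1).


u x v = u_x*v_y - u_y*v_x = 3*(-1) - (-5)*8
= (-3) - (-40) = 37

37


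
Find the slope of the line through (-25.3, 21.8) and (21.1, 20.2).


slope = (y2-y1)/(x2-x1) = (20.2-21.8)/(21.1-(-25.3)) = (-1.6)/46.4 = -0.0345

-0.0345


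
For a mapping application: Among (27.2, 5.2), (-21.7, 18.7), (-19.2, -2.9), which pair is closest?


d(P0,P1) = 50.7293, d(P0,P2) = 47.1017, d(P1,P2) = 21.7442
Closest: P1 and P2

Closest pair: (-21.7, 18.7) and (-19.2, -2.9), distance = 21.7442


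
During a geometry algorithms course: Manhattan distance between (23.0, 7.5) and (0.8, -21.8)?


|23-0.8| + |7.5-(-21.8)| = 22.2 + 29.3 = 51.5

51.5


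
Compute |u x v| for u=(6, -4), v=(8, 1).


|u x v| = |6*1 - (-4)*8|
= |6 - (-32)| = 38

38


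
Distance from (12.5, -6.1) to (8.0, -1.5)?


dx=-4.5, dy=4.6
d^2 = (-4.5)^2 + 4.6^2 = 41.41
d = sqrt(41.41) = 6.4351

6.4351


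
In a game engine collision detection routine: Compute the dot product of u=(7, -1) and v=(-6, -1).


u . v = u_x*v_x + u_y*v_y = 7*(-6) + (-1)*(-1)
= (-42) + 1 = -41

-41


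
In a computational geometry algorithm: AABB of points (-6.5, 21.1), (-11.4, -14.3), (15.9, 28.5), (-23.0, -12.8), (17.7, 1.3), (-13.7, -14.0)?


x range: [-23, 17.7]
y range: [-14.3, 28.5]
Bounding box: (-23,-14.3) to (17.7,28.5)

(-23,-14.3) to (17.7,28.5)


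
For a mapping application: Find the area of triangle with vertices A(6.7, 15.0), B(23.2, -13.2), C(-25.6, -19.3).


Area = |x_A(y_B-y_C) + x_B(y_C-y_A) + x_C(y_A-y_B)|/2
= |40.87 + (-795.76) + (-721.92)|/2
= 1476.81/2 = 738.405

738.405


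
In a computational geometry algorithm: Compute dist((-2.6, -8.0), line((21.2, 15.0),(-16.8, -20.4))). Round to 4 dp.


|cross product| = 31.48
|line direction| = sqrt(2697.16) = 51.9342
Distance = 31.48/sqrt(2697.16) = 0.6062

0.6062


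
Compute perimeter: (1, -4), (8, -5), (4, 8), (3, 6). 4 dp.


Sides: (1, -4)->(8, -5): sqrt(50) = 7.071068, (8, -5)->(4, 8): sqrt(185) = 13.601471, (4, 8)->(3, 6): sqrt(5) = 2.236068, (3, 6)->(1, -4): sqrt(104) = 10.198039
Sum = 33.106646
Perimeter = 33.1066

33.1066


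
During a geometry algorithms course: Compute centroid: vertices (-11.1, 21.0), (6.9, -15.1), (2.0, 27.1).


Centroid = ((x_A+x_B+x_C)/3, (y_A+y_B+y_C)/3)
= (((-11.1)+6.9+2)/3, (21+(-15.1)+27.1)/3)
= (-0.7333, 11)

(-0.7333, 11)


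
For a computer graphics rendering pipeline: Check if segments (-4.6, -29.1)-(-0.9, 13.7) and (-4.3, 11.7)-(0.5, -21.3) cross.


Cross products: d1=-205.74, d2=121.8, d3=138.12, d4=-189.42
d1*d2 < 0 and d3*d4 < 0? yes

Yes, they intersect


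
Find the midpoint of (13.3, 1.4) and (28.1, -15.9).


M = ((13.3+28.1)/2, (1.4+(-15.9))/2)
= (20.7, -7.25)

(20.7, -7.25)


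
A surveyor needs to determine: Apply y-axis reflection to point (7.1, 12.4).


Reflection over y-axis: (x,y) -> (-x,y)
(7.1, 12.4) -> (-7.1, 12.4)

(-7.1, 12.4)


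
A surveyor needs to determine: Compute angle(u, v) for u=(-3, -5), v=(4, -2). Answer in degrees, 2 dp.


u.v = -2, |u| = sqrt(34) = 5.831, |v| = sqrt(20) = 4.4721
cos(theta) = u.v/(|u||v|) = -2/sqrt(680) = -0.076696
theta = acos(-0.076696) = 94.4 degrees

94.4 degrees


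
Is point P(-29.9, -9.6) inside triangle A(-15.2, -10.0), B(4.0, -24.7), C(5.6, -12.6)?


Cross products: AB x AP = -208.41, BC x BP = 434.35, CA x CP = 29.9
All same sign? no

No, outside


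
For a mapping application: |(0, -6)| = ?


|u| = sqrt(0^2 + (-6)^2) = sqrt(36) = 6

6


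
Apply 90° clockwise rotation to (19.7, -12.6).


90° CW: (x,y) -> (y, -x)
(19.7,-12.6) -> (-12.6, -19.7)

(-12.6, -19.7)


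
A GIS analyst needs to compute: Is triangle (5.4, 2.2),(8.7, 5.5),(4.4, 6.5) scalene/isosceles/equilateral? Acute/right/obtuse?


Side lengths squared: AB^2=21.78, BC^2=19.49, CA^2=19.49
Sorted: [19.49, 19.49, 21.78]
By sides: Isosceles, By angles: Acute

Isosceles, Acute


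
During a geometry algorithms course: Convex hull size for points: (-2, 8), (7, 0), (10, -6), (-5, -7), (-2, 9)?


Convex hull vertices (CCW): (-5, -7), (10, -6), (7, 0), (-2, 9)
Count = 4

4


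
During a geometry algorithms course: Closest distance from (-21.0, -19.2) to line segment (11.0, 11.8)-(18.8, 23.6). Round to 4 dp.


Project P onto AB: t = 0 (clamped to [0,1])
Closest point on segment: (11, 11.8)
Distance: 44.5533

44.5533


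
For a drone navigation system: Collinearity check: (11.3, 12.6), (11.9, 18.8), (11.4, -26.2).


Cross product: (11.9-11.3)*((-26.2)-12.6) - (18.8-12.6)*(11.4-11.3)
= -23.9

No, not collinear


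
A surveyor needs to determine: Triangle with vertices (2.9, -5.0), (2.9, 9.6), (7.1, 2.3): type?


Side lengths squared: AB^2=213.16, BC^2=70.93, CA^2=70.93
Sorted: [70.93, 70.93, 213.16]
By sides: Isosceles, By angles: Obtuse

Isosceles, Obtuse


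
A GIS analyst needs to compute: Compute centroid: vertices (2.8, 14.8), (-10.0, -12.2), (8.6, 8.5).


Centroid = ((x_A+x_B+x_C)/3, (y_A+y_B+y_C)/3)
= ((2.8+(-10)+8.6)/3, (14.8+(-12.2)+8.5)/3)
= (0.4667, 3.7)

(0.4667, 3.7)


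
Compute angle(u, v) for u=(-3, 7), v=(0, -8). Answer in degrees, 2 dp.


u.v = -56, |u| = sqrt(58) = 7.6158, |v| = sqrt(64) = 8
cos(theta) = u.v/(|u||v|) = -56/sqrt(3712) = -0.919145
theta = acos(-0.919145) = 156.8 degrees

156.8 degrees


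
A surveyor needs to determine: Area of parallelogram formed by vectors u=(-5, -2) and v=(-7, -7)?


|u x v| = |(-5)*(-7) - (-2)*(-7)|
= |35 - 14| = 21

21


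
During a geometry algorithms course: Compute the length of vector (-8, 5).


|u| = sqrt((-8)^2 + 5^2) = sqrt(89) = 9.434

9.434


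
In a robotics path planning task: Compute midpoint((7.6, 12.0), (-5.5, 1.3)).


M = ((7.6+(-5.5))/2, (12+1.3)/2)
= (1.05, 6.65)

(1.05, 6.65)


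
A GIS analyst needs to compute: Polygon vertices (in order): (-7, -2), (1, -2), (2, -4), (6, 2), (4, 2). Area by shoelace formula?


Shoelace sum: ((-7)*(-2) - 1*(-2)) + (1*(-4) - 2*(-2)) + (2*2 - 6*(-4)) + (6*2 - 4*2) + (4*(-2) - (-7)*2)
= 54
Area = |54|/2 = 27

27


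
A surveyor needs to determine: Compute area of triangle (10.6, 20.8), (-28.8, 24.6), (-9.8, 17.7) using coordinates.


Area = |x_A(y_B-y_C) + x_B(y_C-y_A) + x_C(y_A-y_B)|/2
= |73.14 + 89.28 + 37.24|/2
= 199.66/2 = 99.83

99.83


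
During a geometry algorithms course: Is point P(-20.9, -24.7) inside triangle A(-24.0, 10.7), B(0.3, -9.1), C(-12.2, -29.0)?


Cross products: AB x AP = -798.84, BC x BP = -226.88, CA x CP = 294.65
All same sign? no

No, outside


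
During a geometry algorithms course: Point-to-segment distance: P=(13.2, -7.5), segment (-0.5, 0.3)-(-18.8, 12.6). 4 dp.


Project P onto AB: t = 0 (clamped to [0,1])
Closest point on segment: (-0.5, 0.3)
Distance: 15.7648

15.7648


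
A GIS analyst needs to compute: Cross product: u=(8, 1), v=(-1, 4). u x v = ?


u x v = u_x*v_y - u_y*v_x = 8*4 - 1*(-1)
= 32 - (-1) = 33

33


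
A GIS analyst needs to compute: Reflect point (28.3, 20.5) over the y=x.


Reflection over y=x: (x,y) -> (y,x)
(28.3, 20.5) -> (20.5, 28.3)

(20.5, 28.3)


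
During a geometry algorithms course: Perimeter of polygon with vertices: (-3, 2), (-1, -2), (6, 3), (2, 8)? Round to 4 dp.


Sides: (-3, 2)->(-1, -2): sqrt(20) = 4.472136, (-1, -2)->(6, 3): sqrt(74) = 8.602325, (6, 3)->(2, 8): sqrt(41) = 6.403124, (2, 8)->(-3, 2): sqrt(61) = 7.81025
Sum = 27.287835
Perimeter = 27.2878

27.2878


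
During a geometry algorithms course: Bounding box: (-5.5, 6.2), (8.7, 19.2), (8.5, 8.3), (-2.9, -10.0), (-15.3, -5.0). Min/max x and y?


x range: [-15.3, 8.7]
y range: [-10, 19.2]
Bounding box: (-15.3,-10) to (8.7,19.2)

(-15.3,-10) to (8.7,19.2)


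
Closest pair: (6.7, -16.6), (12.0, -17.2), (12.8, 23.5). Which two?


d(P0,P1) = 5.3339, d(P0,P2) = 40.5613, d(P1,P2) = 40.7079
Closest: P0 and P1

Closest pair: (6.7, -16.6) and (12.0, -17.2), distance = 5.3339


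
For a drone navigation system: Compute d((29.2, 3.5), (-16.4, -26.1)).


dx=-45.6, dy=-29.6
d^2 = (-45.6)^2 + (-29.6)^2 = 2955.52
d = sqrt(2955.52) = 54.3647

54.3647


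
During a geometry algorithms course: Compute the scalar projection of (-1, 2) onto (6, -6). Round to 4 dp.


u.v = -18, |v| = sqrt(72) = 8.4853
Scalar projection = u.v / |v| = -18 / sqrt(72) = -2.1213

-2.1213


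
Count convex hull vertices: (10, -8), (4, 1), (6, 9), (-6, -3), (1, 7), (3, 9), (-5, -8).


Convex hull vertices (CCW): (-6, -3), (-5, -8), (10, -8), (6, 9), (3, 9), (1, 7)
Count = 6

6


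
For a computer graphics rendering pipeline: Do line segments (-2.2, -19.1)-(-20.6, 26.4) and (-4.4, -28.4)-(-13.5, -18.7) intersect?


Cross products: d1=-105.97, d2=-341.54, d3=271.22, d4=506.79
d1*d2 < 0 and d3*d4 < 0? no

No, they don't intersect


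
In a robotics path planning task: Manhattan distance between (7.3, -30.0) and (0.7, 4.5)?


|7.3-0.7| + |(-30)-4.5| = 6.6 + 34.5 = 41.1

41.1


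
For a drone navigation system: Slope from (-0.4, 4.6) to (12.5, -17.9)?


slope = (y2-y1)/(x2-x1) = ((-17.9)-4.6)/(12.5-(-0.4)) = (-22.5)/12.9 = -1.7442

-1.7442


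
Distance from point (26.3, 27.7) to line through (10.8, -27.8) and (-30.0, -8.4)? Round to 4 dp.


|cross product| = 2565.1
|line direction| = sqrt(2041) = 45.1774
Distance = 2565.1/sqrt(2041) = 56.7784

56.7784


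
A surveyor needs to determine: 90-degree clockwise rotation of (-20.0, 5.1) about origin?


90° CW: (x,y) -> (y, -x)
(-20,5.1) -> (5.1, 20)

(5.1, 20)


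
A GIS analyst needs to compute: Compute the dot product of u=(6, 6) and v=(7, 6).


u . v = u_x*v_x + u_y*v_y = 6*7 + 6*6
= 42 + 36 = 78

78


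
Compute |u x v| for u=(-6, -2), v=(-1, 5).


|u x v| = |(-6)*5 - (-2)*(-1)|
= |(-30) - 2| = 32

32


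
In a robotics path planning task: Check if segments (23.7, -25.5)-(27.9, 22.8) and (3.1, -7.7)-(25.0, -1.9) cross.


Cross products: d1=-509.3, d2=524.11, d3=1069.74, d4=36.33
d1*d2 < 0 and d3*d4 < 0? no

No, they don't intersect


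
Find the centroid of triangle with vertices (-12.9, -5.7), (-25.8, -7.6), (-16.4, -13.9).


Centroid = ((x_A+x_B+x_C)/3, (y_A+y_B+y_C)/3)
= (((-12.9)+(-25.8)+(-16.4))/3, ((-5.7)+(-7.6)+(-13.9))/3)
= (-18.3667, -9.0667)

(-18.3667, -9.0667)


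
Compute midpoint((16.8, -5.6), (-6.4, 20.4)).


M = ((16.8+(-6.4))/2, ((-5.6)+20.4)/2)
= (5.2, 7.4)

(5.2, 7.4)


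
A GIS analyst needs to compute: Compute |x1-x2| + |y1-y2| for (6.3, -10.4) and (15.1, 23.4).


|6.3-15.1| + |(-10.4)-23.4| = 8.8 + 33.8 = 42.6

42.6


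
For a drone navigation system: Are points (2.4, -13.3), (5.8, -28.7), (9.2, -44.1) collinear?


Cross product: (5.8-2.4)*((-44.1)-(-13.3)) - ((-28.7)-(-13.3))*(9.2-2.4)
= 0

Yes, collinear


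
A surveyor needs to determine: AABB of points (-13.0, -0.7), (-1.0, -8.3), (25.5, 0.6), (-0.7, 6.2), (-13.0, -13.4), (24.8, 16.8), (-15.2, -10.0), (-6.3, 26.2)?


x range: [-15.2, 25.5]
y range: [-13.4, 26.2]
Bounding box: (-15.2,-13.4) to (25.5,26.2)

(-15.2,-13.4) to (25.5,26.2)


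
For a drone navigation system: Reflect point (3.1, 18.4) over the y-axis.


Reflection over y-axis: (x,y) -> (-x,y)
(3.1, 18.4) -> (-3.1, 18.4)

(-3.1, 18.4)


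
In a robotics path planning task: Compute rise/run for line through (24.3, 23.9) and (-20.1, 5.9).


slope = (y2-y1)/(x2-x1) = (5.9-23.9)/((-20.1)-24.3) = (-18)/(-44.4) = 0.4054

0.4054


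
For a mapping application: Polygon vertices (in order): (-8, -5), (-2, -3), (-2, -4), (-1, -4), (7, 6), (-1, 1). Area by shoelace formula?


Shoelace sum: ((-8)*(-3) - (-2)*(-5)) + ((-2)*(-4) - (-2)*(-3)) + ((-2)*(-4) - (-1)*(-4)) + ((-1)*6 - 7*(-4)) + (7*1 - (-1)*6) + ((-1)*(-5) - (-8)*1)
= 68
Area = |68|/2 = 34

34


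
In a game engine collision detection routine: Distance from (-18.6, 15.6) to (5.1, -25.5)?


dx=23.7, dy=-41.1
d^2 = 23.7^2 + (-41.1)^2 = 2250.9
d = sqrt(2250.9) = 47.4437

47.4437


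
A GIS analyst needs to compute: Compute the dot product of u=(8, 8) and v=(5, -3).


u . v = u_x*v_x + u_y*v_y = 8*5 + 8*(-3)
= 40 + (-24) = 16

16


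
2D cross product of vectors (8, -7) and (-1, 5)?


u x v = u_x*v_y - u_y*v_x = 8*5 - (-7)*(-1)
= 40 - 7 = 33

33


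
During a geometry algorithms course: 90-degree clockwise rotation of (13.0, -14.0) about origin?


90° CW: (x,y) -> (y, -x)
(13,-14) -> (-14, -13)

(-14, -13)


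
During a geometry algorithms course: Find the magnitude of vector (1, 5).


|u| = sqrt(1^2 + 5^2) = sqrt(26) = 5.099

5.099


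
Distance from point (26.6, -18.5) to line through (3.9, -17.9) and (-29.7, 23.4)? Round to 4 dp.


|cross product| = 917.35
|line direction| = sqrt(2834.65) = 53.2414
Distance = 917.35/sqrt(2834.65) = 17.23

17.23


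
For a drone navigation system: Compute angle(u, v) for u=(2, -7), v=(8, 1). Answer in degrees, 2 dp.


u.v = 9, |u| = sqrt(53) = 7.2801, |v| = sqrt(65) = 8.0623
cos(theta) = u.v/(|u||v|) = 9/sqrt(3445) = 0.153337
theta = acos(0.153337) = 81.18 degrees

81.18 degrees


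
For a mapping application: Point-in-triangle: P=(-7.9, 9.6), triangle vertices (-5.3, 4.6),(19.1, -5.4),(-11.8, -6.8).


Cross products: AB x AP = 96, BC x BP = -501.3, CA x CP = 62.14
All same sign? no

No, outside


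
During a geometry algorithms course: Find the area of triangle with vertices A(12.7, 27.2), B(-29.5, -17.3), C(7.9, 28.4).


Area = |x_A(y_B-y_C) + x_B(y_C-y_A) + x_C(y_A-y_B)|/2
= |(-580.39) + (-35.4) + 351.55|/2
= 264.24/2 = 132.12

132.12


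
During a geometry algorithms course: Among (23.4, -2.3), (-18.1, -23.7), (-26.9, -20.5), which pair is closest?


d(P0,P1) = 46.6927, d(P0,P2) = 53.4914, d(P1,P2) = 9.3638
Closest: P1 and P2

Closest pair: (-18.1, -23.7) and (-26.9, -20.5), distance = 9.3638


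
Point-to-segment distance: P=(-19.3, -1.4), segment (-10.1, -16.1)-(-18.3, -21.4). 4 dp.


Project P onto AB: t = 0 (clamped to [0,1])
Closest point on segment: (-10.1, -16.1)
Distance: 17.3416

17.3416


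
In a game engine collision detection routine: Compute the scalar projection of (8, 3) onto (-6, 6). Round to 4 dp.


u.v = -30, |v| = sqrt(72) = 8.4853
Scalar projection = u.v / |v| = -30 / sqrt(72) = -3.5355

-3.5355


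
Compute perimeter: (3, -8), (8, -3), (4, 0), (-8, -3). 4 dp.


Sides: (3, -8)->(8, -3): sqrt(50) = 7.071068, (8, -3)->(4, 0): sqrt(25) = 5, (4, 0)->(-8, -3): sqrt(153) = 12.369317, (-8, -3)->(3, -8): sqrt(146) = 12.083046
Sum = 36.523431
Perimeter = 36.5234

36.5234


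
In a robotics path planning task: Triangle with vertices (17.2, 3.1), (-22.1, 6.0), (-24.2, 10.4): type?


Side lengths squared: AB^2=1552.9, BC^2=23.77, CA^2=1767.25
Sorted: [23.77, 1552.9, 1767.25]
By sides: Scalene, By angles: Obtuse

Scalene, Obtuse


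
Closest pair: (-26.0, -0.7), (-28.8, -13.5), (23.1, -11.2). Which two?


d(P0,P1) = 13.1027, d(P0,P2) = 50.2102, d(P1,P2) = 51.9509
Closest: P0 and P1

Closest pair: (-26.0, -0.7) and (-28.8, -13.5), distance = 13.1027


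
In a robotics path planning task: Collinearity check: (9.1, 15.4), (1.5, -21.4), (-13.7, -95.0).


Cross product: (1.5-9.1)*((-95)-15.4) - ((-21.4)-15.4)*((-13.7)-9.1)
= 0

Yes, collinear


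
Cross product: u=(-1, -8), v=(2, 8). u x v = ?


u x v = u_x*v_y - u_y*v_x = (-1)*8 - (-8)*2
= (-8) - (-16) = 8

8


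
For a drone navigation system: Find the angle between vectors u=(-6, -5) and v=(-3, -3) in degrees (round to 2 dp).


u.v = 33, |u| = sqrt(61) = 7.8102, |v| = sqrt(18) = 4.2426
cos(theta) = u.v/(|u||v|) = 33/sqrt(1098) = 0.995893
theta = acos(0.995893) = 5.19 degrees

5.19 degrees


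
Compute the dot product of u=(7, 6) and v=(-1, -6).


u . v = u_x*v_x + u_y*v_y = 7*(-1) + 6*(-6)
= (-7) + (-36) = -43

-43


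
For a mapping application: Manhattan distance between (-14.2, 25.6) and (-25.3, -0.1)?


|(-14.2)-(-25.3)| + |25.6-(-0.1)| = 11.1 + 25.7 = 36.8

36.8


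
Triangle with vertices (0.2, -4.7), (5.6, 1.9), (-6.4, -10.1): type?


Side lengths squared: AB^2=72.72, BC^2=288, CA^2=72.72
Sorted: [72.72, 72.72, 288]
By sides: Isosceles, By angles: Obtuse

Isosceles, Obtuse


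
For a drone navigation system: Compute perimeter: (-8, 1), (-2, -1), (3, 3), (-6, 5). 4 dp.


Sides: (-8, 1)->(-2, -1): sqrt(40) = 6.324555, (-2, -1)->(3, 3): sqrt(41) = 6.403124, (3, 3)->(-6, 5): sqrt(85) = 9.219544, (-6, 5)->(-8, 1): sqrt(20) = 4.472136
Sum = 26.419359
Perimeter = 26.4194

26.4194


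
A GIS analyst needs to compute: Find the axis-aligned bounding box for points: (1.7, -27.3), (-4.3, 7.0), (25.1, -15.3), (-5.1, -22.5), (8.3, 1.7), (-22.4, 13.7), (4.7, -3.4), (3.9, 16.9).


x range: [-22.4, 25.1]
y range: [-27.3, 16.9]
Bounding box: (-22.4,-27.3) to (25.1,16.9)

(-22.4,-27.3) to (25.1,16.9)


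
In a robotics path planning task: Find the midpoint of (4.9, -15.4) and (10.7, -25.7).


M = ((4.9+10.7)/2, ((-15.4)+(-25.7))/2)
= (7.8, -20.55)

(7.8, -20.55)


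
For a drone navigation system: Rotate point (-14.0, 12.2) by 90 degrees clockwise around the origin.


90° CW: (x,y) -> (y, -x)
(-14,12.2) -> (12.2, 14)

(12.2, 14)


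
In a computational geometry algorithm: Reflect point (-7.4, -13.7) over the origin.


Reflection over origin: (x,y) -> (-x,-y)
(-7.4, -13.7) -> (7.4, 13.7)

(7.4, 13.7)


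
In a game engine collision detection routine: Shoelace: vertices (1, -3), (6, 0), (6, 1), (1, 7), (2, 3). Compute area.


Shoelace sum: (1*0 - 6*(-3)) + (6*1 - 6*0) + (6*7 - 1*1) + (1*3 - 2*7) + (2*(-3) - 1*3)
= 45
Area = |45|/2 = 22.5

22.5


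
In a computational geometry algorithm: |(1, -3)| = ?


|u| = sqrt(1^2 + (-3)^2) = sqrt(10) = 3.1623

3.1623


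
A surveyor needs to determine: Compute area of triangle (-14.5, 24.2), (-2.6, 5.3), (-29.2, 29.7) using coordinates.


Area = |x_A(y_B-y_C) + x_B(y_C-y_A) + x_C(y_A-y_B)|/2
= |353.8 + (-14.3) + (-551.88)|/2
= 212.38/2 = 106.19

106.19


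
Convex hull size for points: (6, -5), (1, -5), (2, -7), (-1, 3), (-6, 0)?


Convex hull vertices (CCW): (-6, 0), (2, -7), (6, -5), (-1, 3)
Count = 4

4


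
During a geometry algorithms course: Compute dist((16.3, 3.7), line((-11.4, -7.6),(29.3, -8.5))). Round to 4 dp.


|cross product| = 484.84
|line direction| = sqrt(1657.3) = 40.7099
Distance = 484.84/sqrt(1657.3) = 11.9096

11.9096


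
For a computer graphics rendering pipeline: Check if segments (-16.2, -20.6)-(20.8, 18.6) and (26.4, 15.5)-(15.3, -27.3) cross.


Cross products: d1=-1422.57, d2=-274.09, d3=-334.22, d4=-1482.7
d1*d2 < 0 and d3*d4 < 0? no

No, they don't intersect


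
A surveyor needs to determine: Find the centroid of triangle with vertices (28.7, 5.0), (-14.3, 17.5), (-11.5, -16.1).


Centroid = ((x_A+x_B+x_C)/3, (y_A+y_B+y_C)/3)
= ((28.7+(-14.3)+(-11.5))/3, (5+17.5+(-16.1))/3)
= (0.9667, 2.1333)

(0.9667, 2.1333)


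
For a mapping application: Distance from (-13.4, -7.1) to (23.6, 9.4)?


dx=37, dy=16.5
d^2 = 37^2 + 16.5^2 = 1641.25
d = sqrt(1641.25) = 40.5123

40.5123


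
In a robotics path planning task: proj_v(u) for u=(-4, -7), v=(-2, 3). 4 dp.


u.v = -13, |v| = sqrt(13) = 3.6056
Scalar projection = u.v / |v| = -13 / sqrt(13) = -3.6056

-3.6056


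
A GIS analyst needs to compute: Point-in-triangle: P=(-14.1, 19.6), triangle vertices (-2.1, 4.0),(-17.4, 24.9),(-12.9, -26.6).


Cross products: AB x AP = 12.12, BC x BP = 146.1, CA x CP = 535.68
All same sign? yes

Yes, inside


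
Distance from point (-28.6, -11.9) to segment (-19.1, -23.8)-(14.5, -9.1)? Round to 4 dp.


Project P onto AB: t = 0 (clamped to [0,1])
Closest point on segment: (-19.1, -23.8)
Distance: 15.2269

15.2269


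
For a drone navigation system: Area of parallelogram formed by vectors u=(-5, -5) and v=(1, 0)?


|u x v| = |(-5)*0 - (-5)*1|
= |0 - (-5)| = 5

5


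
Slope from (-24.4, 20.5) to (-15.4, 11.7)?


slope = (y2-y1)/(x2-x1) = (11.7-20.5)/((-15.4)-(-24.4)) = (-8.8)/9 = -0.9778

-0.9778


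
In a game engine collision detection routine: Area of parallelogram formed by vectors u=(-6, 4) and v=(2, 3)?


|u x v| = |(-6)*3 - 4*2|
= |(-18) - 8| = 26

26


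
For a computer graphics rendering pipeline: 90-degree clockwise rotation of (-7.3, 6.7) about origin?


90° CW: (x,y) -> (y, -x)
(-7.3,6.7) -> (6.7, 7.3)

(6.7, 7.3)


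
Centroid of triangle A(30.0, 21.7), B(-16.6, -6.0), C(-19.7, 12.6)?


Centroid = ((x_A+x_B+x_C)/3, (y_A+y_B+y_C)/3)
= ((30+(-16.6)+(-19.7))/3, (21.7+(-6)+12.6)/3)
= (-2.1, 9.4333)

(-2.1, 9.4333)


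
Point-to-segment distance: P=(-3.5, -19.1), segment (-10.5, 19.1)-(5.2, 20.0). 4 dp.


Project P onto AB: t = 0.3054 (clamped to [0,1])
Closest point on segment: (-5.7056, 19.3748)
Distance: 38.538

38.538


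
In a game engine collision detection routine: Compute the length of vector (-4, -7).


|u| = sqrt((-4)^2 + (-7)^2) = sqrt(65) = 8.0623

8.0623


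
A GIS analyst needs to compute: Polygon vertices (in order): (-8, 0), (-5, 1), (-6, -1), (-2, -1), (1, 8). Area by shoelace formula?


Shoelace sum: ((-8)*1 - (-5)*0) + ((-5)*(-1) - (-6)*1) + ((-6)*(-1) - (-2)*(-1)) + ((-2)*8 - 1*(-1)) + (1*0 - (-8)*8)
= 56
Area = |56|/2 = 28

28


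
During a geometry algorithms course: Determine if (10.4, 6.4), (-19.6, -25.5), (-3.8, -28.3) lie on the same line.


Cross product: ((-19.6)-10.4)*((-28.3)-6.4) - ((-25.5)-6.4)*((-3.8)-10.4)
= 588.02

No, not collinear


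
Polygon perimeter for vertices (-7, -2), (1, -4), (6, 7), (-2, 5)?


Sides: (-7, -2)->(1, -4): sqrt(68) = 8.246211, (1, -4)->(6, 7): sqrt(146) = 12.083046, (6, 7)->(-2, 5): sqrt(68) = 8.246211, (-2, 5)->(-7, -2): sqrt(74) = 8.602325
Sum = 37.177793
Perimeter = 37.1778

37.1778


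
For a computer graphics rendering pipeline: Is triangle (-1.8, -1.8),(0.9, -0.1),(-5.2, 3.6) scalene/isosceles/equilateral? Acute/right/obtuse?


Side lengths squared: AB^2=10.18, BC^2=50.9, CA^2=40.72
Sorted: [10.18, 40.72, 50.9]
By sides: Scalene, By angles: Right

Scalene, Right


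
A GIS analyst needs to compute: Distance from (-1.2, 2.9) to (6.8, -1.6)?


dx=8, dy=-4.5
d^2 = 8^2 + (-4.5)^2 = 84.25
d = sqrt(84.25) = 9.1788

9.1788


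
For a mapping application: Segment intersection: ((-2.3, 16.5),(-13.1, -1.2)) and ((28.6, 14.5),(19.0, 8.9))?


Cross products: d1=-192.24, d2=-82.8, d3=568.53, d4=459.09
d1*d2 < 0 and d3*d4 < 0? no

No, they don't intersect


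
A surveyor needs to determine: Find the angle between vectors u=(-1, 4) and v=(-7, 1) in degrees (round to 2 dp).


u.v = 11, |u| = sqrt(17) = 4.1231, |v| = sqrt(50) = 7.0711
cos(theta) = u.v/(|u||v|) = 11/sqrt(850) = 0.377297
theta = acos(0.377297) = 67.83 degrees

67.83 degrees


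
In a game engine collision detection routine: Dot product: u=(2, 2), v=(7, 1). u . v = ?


u . v = u_x*v_x + u_y*v_y = 2*7 + 2*1
= 14 + 2 = 16

16


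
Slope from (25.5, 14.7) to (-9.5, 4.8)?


slope = (y2-y1)/(x2-x1) = (4.8-14.7)/((-9.5)-25.5) = (-9.9)/(-35) = 0.2829

0.2829


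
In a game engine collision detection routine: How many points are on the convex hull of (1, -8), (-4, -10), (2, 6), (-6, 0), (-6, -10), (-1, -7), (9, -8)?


Convex hull vertices (CCW): (-6, -10), (-4, -10), (9, -8), (2, 6), (-6, 0)
Count = 5

5


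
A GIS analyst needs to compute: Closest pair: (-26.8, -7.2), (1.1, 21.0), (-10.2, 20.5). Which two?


d(P0,P1) = 39.6693, d(P0,P2) = 32.2932, d(P1,P2) = 11.3111
Closest: P1 and P2

Closest pair: (1.1, 21.0) and (-10.2, 20.5), distance = 11.3111


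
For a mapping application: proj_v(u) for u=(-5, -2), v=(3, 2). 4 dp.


u.v = -19, |v| = sqrt(13) = 3.6056
Scalar projection = u.v / |v| = -19 / sqrt(13) = -5.2697

-5.2697


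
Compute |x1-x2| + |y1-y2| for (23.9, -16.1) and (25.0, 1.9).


|23.9-25| + |(-16.1)-1.9| = 1.1 + 18 = 19.1

19.1


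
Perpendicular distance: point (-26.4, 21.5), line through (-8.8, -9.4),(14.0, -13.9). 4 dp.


|cross product| = 625.32
|line direction| = sqrt(540.09) = 23.2398
Distance = 625.32/sqrt(540.09) = 26.9072

26.9072


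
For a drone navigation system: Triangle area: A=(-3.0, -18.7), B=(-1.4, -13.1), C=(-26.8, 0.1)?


Area = |x_A(y_B-y_C) + x_B(y_C-y_A) + x_C(y_A-y_B)|/2
= |39.6 + (-26.32) + 150.08|/2
= 163.36/2 = 81.68

81.68


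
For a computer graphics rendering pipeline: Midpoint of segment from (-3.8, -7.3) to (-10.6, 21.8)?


M = (((-3.8)+(-10.6))/2, ((-7.3)+21.8)/2)
= (-7.2, 7.25)

(-7.2, 7.25)


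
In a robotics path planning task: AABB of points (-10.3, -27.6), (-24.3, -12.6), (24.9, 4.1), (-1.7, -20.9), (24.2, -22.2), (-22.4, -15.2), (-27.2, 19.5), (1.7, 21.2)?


x range: [-27.2, 24.9]
y range: [-27.6, 21.2]
Bounding box: (-27.2,-27.6) to (24.9,21.2)

(-27.2,-27.6) to (24.9,21.2)


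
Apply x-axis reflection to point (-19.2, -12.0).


Reflection over x-axis: (x,y) -> (x,-y)
(-19.2, -12) -> (-19.2, 12)

(-19.2, 12)


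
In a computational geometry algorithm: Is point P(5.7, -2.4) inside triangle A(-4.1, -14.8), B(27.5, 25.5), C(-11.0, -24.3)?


Cross products: AB x AP = -3.1, BC x BP = -11.49, CA x CP = -7.54
All same sign? yes

Yes, inside


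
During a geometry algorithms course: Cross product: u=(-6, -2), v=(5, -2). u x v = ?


u x v = u_x*v_y - u_y*v_x = (-6)*(-2) - (-2)*5
= 12 - (-10) = 22

22


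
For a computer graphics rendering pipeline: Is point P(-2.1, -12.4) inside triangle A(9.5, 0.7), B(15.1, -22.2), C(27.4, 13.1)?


Cross products: AB x AP = -339, BC x BP = 727.7, CA x CP = 90.65
All same sign? no

No, outside


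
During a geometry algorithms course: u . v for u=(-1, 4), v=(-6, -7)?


u . v = u_x*v_x + u_y*v_y = (-1)*(-6) + 4*(-7)
= 6 + (-28) = -22

-22


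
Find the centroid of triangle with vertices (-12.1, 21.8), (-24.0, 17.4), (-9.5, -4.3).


Centroid = ((x_A+x_B+x_C)/3, (y_A+y_B+y_C)/3)
= (((-12.1)+(-24)+(-9.5))/3, (21.8+17.4+(-4.3))/3)
= (-15.2, 11.6333)

(-15.2, 11.6333)


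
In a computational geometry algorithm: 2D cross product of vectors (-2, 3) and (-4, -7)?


u x v = u_x*v_y - u_y*v_x = (-2)*(-7) - 3*(-4)
= 14 - (-12) = 26

26


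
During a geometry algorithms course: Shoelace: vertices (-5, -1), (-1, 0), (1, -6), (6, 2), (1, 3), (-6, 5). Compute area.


Shoelace sum: ((-5)*0 - (-1)*(-1)) + ((-1)*(-6) - 1*0) + (1*2 - 6*(-6)) + (6*3 - 1*2) + (1*5 - (-6)*3) + ((-6)*(-1) - (-5)*5)
= 113
Area = |113|/2 = 56.5

56.5


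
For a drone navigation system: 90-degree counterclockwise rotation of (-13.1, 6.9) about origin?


90° CCW: (x,y) -> (-y, x)
(-13.1,6.9) -> (-6.9, -13.1)

(-6.9, -13.1)


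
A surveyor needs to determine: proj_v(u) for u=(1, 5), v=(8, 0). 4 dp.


u.v = 8, |v| = sqrt(64) = 8
Scalar projection = u.v / |v| = 8 / sqrt(64) = 1

1


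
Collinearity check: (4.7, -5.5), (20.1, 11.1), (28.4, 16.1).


Cross product: (20.1-4.7)*(16.1-(-5.5)) - (11.1-(-5.5))*(28.4-4.7)
= -60.78

No, not collinear


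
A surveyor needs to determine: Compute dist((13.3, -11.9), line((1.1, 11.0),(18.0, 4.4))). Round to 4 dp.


|cross product| = 306.49
|line direction| = sqrt(329.17) = 18.143
Distance = 306.49/sqrt(329.17) = 16.893

16.893


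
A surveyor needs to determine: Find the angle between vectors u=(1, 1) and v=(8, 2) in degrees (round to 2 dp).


u.v = 10, |u| = sqrt(2) = 1.4142, |v| = sqrt(68) = 8.2462
cos(theta) = u.v/(|u||v|) = 10/sqrt(136) = 0.857493
theta = acos(0.857493) = 30.96 degrees

30.96 degrees


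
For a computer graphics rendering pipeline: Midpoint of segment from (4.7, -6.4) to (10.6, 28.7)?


M = ((4.7+10.6)/2, ((-6.4)+28.7)/2)
= (7.65, 11.15)

(7.65, 11.15)


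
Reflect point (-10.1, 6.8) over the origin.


Reflection over origin: (x,y) -> (-x,-y)
(-10.1, 6.8) -> (10.1, -6.8)

(10.1, -6.8)


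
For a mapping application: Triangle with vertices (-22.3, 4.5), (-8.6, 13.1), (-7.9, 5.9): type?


Side lengths squared: AB^2=261.65, BC^2=52.33, CA^2=209.32
Sorted: [52.33, 209.32, 261.65]
By sides: Scalene, By angles: Right

Scalene, Right


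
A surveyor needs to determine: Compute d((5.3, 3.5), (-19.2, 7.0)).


dx=-24.5, dy=3.5
d^2 = (-24.5)^2 + 3.5^2 = 612.5
d = sqrt(612.5) = 24.7487

24.7487


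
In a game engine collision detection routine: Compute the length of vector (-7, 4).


|u| = sqrt((-7)^2 + 4^2) = sqrt(65) = 8.0623

8.0623


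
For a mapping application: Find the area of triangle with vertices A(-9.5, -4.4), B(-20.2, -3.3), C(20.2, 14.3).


Area = |x_A(y_B-y_C) + x_B(y_C-y_A) + x_C(y_A-y_B)|/2
= |167.2 + (-377.74) + (-22.22)|/2
= 232.76/2 = 116.38

116.38


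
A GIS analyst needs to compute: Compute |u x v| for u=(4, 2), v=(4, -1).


|u x v| = |4*(-1) - 2*4|
= |(-4) - 8| = 12

12


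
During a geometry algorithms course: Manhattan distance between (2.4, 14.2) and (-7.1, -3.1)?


|2.4-(-7.1)| + |14.2-(-3.1)| = 9.5 + 17.3 = 26.8

26.8


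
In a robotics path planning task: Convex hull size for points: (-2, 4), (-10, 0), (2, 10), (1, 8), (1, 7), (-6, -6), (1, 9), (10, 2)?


Convex hull vertices (CCW): (-10, 0), (-6, -6), (10, 2), (2, 10)
Count = 4

4


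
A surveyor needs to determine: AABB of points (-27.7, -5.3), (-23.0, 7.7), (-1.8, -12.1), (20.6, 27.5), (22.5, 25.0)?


x range: [-27.7, 22.5]
y range: [-12.1, 27.5]
Bounding box: (-27.7,-12.1) to (22.5,27.5)

(-27.7,-12.1) to (22.5,27.5)


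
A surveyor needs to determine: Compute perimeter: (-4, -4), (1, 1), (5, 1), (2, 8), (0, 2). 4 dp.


Sides: (-4, -4)->(1, 1): sqrt(50) = 7.071068, (1, 1)->(5, 1): sqrt(16) = 4, (5, 1)->(2, 8): sqrt(58) = 7.615773, (2, 8)->(0, 2): sqrt(40) = 6.324555, (0, 2)->(-4, -4): sqrt(52) = 7.211103
Sum = 32.222499
Perimeter = 32.2225

32.2225


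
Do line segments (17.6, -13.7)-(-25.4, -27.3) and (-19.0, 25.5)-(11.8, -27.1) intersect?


Cross products: d1=717.8, d2=-1962.88, d3=-2183.36, d4=497.32
d1*d2 < 0 and d3*d4 < 0? yes

Yes, they intersect


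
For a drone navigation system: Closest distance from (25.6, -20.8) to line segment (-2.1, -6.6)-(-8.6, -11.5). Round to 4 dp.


Project P onto AB: t = 0 (clamped to [0,1])
Closest point on segment: (-2.1, -6.6)
Distance: 31.1276

31.1276


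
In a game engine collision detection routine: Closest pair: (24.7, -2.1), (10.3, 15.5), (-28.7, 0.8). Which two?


d(P0,P1) = 22.7403, d(P0,P2) = 53.4787, d(P1,P2) = 41.6784
Closest: P0 and P1

Closest pair: (24.7, -2.1) and (10.3, 15.5), distance = 22.7403


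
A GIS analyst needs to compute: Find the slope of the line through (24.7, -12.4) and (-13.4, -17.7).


slope = (y2-y1)/(x2-x1) = ((-17.7)-(-12.4))/((-13.4)-24.7) = (-5.3)/(-38.1) = 0.1391

0.1391


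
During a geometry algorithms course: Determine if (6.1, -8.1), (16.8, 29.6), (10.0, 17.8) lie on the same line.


Cross product: (16.8-6.1)*(17.8-(-8.1)) - (29.6-(-8.1))*(10-6.1)
= 130.1

No, not collinear


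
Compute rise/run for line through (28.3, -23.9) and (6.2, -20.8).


slope = (y2-y1)/(x2-x1) = ((-20.8)-(-23.9))/(6.2-28.3) = 3.1/(-22.1) = -0.1403

-0.1403


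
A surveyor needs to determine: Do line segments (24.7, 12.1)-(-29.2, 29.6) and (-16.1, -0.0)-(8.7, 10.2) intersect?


Cross products: d1=-116.08, d2=867.7, d3=1366.19, d4=382.41
d1*d2 < 0 and d3*d4 < 0? no

No, they don't intersect


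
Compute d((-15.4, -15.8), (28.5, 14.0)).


dx=43.9, dy=29.8
d^2 = 43.9^2 + 29.8^2 = 2815.25
d = sqrt(2815.25) = 53.0589

53.0589


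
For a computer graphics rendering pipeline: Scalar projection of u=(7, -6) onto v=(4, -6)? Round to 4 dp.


u.v = 64, |v| = sqrt(52) = 7.2111
Scalar projection = u.v / |v| = 64 / sqrt(52) = 8.8752

8.8752


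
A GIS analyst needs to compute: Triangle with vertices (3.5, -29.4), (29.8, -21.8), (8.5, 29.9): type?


Side lengths squared: AB^2=749.45, BC^2=3126.58, CA^2=3541.49
Sorted: [749.45, 3126.58, 3541.49]
By sides: Scalene, By angles: Acute

Scalene, Acute


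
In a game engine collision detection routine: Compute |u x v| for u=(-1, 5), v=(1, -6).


|u x v| = |(-1)*(-6) - 5*1|
= |6 - 5| = 1

1


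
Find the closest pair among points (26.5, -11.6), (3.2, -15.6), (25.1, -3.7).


d(P0,P1) = 23.6409, d(P0,P2) = 8.0231, d(P1,P2) = 24.9243
Closest: P0 and P2

Closest pair: (26.5, -11.6) and (25.1, -3.7), distance = 8.0231


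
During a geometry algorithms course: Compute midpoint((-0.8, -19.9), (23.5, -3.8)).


M = (((-0.8)+23.5)/2, ((-19.9)+(-3.8))/2)
= (11.35, -11.85)

(11.35, -11.85)


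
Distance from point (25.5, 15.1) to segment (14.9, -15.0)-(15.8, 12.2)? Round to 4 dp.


Project P onto AB: t = 1 (clamped to [0,1])
Closest point on segment: (15.8, 12.2)
Distance: 10.1242

10.1242


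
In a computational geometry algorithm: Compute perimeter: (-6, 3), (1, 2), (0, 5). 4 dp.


Sides: (-6, 3)->(1, 2): sqrt(50) = 7.071068, (1, 2)->(0, 5): sqrt(10) = 3.162278, (0, 5)->(-6, 3): sqrt(40) = 6.324555
Sum = 16.557901
Perimeter = 16.5579

16.5579


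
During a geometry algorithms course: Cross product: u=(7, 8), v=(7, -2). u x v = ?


u x v = u_x*v_y - u_y*v_x = 7*(-2) - 8*7
= (-14) - 56 = -70

-70


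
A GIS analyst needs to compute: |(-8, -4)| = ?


|u| = sqrt((-8)^2 + (-4)^2) = sqrt(80) = 8.9443

8.9443


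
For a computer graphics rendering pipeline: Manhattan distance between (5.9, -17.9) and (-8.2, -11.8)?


|5.9-(-8.2)| + |(-17.9)-(-11.8)| = 14.1 + 6.1 = 20.2

20.2


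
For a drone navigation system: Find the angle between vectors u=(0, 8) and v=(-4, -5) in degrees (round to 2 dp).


u.v = -40, |u| = sqrt(64) = 8, |v| = sqrt(41) = 6.4031
cos(theta) = u.v/(|u||v|) = -40/sqrt(2624) = -0.780869
theta = acos(-0.780869) = 141.34 degrees

141.34 degrees


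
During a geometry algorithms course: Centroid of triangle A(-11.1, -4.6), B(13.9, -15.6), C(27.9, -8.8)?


Centroid = ((x_A+x_B+x_C)/3, (y_A+y_B+y_C)/3)
= (((-11.1)+13.9+27.9)/3, ((-4.6)+(-15.6)+(-8.8))/3)
= (10.2333, -9.6667)

(10.2333, -9.6667)


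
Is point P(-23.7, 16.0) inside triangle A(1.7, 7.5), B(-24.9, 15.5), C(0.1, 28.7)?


Cross products: AB x AP = -22.9, BC x BP = -3.34, CA x CP = -524.88
All same sign? yes

Yes, inside


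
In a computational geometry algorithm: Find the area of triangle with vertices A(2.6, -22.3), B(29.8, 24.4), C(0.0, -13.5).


Area = |x_A(y_B-y_C) + x_B(y_C-y_A) + x_C(y_A-y_B)|/2
= |98.54 + 262.24 + 0|/2
= 360.78/2 = 180.39

180.39


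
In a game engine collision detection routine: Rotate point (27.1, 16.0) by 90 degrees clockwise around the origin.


90° CW: (x,y) -> (y, -x)
(27.1,16) -> (16, -27.1)

(16, -27.1)
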